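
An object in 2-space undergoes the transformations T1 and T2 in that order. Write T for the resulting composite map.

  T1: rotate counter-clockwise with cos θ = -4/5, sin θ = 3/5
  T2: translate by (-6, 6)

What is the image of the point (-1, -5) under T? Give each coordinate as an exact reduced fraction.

T1 rotate counter-clockwise with cos θ = -4/5, sin θ = 3/5: (-1, -5) → (19/5, 17/5)
T2 translate by (-6, 6): (19/5, 17/5) → (-11/5, 47/5)

T(p) = (-11/5, 47/5)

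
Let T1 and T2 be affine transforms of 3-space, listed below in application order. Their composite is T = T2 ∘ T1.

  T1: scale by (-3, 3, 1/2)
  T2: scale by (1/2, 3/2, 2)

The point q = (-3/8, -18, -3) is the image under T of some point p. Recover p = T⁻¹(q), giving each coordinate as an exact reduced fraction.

T1 = [-3 0 0 0; 0 3 0 0; 0 0 1/2 0; 0 0 0 1]
T2·T1 = [-3/2 0 0 0; 0 9/2 0 0; 0 0 1 0; 0 0 0 1]
det M = -27/4; M⁻¹ = [-2/3 0 0 0; 0 2/9 0 0; 0 0 1 0; 0 0 0 1]
M⁻¹ · (-3/8, -18, -3)ᵀ = (1/4, -4, -3)ᵀ

p = (1/4, -4, -3)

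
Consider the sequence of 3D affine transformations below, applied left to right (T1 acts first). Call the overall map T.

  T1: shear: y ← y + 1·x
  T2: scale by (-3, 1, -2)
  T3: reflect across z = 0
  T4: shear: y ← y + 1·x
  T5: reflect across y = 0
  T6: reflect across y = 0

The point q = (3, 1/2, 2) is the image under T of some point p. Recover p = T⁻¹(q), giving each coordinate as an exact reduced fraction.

p = (-1, -3/2, 1)

T1 = [1 0 0 0; 1 1 0 0; 0 0 1 0; 0 0 0 1]
T2·T1 = [-3 0 0 0; 1 1 0 0; 0 0 -2 0; 0 0 0 1]
T3·…·T1 = [-3 0 0 0; 1 1 0 0; 0 0 2 0; 0 0 0 1]
T4·…·T1 = [-3 0 0 0; -2 1 0 0; 0 0 2 0; 0 0 0 1]
T5·…·T1 = [-3 0 0 0; 2 -1 0 0; 0 0 2 0; 0 0 0 1]
T6·…·T1 = [-3 0 0 0; -2 1 0 0; 0 0 2 0; 0 0 0 1]
det M = -6; M⁻¹ = [-1/3 0 0 0; -2/3 1 0 0; 0 0 1/2 0; 0 0 0 1]
M⁻¹ · (3, 1/2, 2)ᵀ = (-1, -3/2, 1)ᵀ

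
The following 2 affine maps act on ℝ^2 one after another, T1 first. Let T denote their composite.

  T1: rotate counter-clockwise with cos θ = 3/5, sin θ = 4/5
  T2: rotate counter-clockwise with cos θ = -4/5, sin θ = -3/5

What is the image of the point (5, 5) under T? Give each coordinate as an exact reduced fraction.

T1 rotate counter-clockwise with cos θ = 3/5, sin θ = 4/5: (5, 5) → (-1, 7)
T2 rotate counter-clockwise with cos θ = -4/5, sin θ = -3/5: (-1, 7) → (5, -5)

T(p) = (5, -5)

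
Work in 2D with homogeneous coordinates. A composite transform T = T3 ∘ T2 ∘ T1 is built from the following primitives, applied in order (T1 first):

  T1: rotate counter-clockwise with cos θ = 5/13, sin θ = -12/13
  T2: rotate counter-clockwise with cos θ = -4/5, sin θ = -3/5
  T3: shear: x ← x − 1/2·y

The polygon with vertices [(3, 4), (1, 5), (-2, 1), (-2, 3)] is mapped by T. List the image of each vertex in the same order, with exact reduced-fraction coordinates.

image vertices: (-95/26, -25/13), (-3/2, -19/5), (28/13, -122/65), (2, -18/5)

T1 rotate counter-clockwise with cos θ = 5/13, sin θ = -12/13: (3, 4) → (63/13, -16/13); (1, 5) → (5, 1); (-2, 1) → (2/13, 29/13); (-2, 3) → (2, 3)
T2 rotate counter-clockwise with cos θ = -4/5, sin θ = -3/5: (63/13, -16/13) → (-60/13, -25/13); (5, 1) → (-17/5, -19/5); (2/13, 29/13) → (79/65, -122/65); (2, 3) → (1/5, -18/5)
T3 shear: x ← x − 1/2·y: (-60/13, -25/13) → (-95/26, -25/13); (-17/5, -19/5) → (-3/2, -19/5); (79/65, -122/65) → (28/13, -122/65); (1/5, -18/5) → (2, -18/5)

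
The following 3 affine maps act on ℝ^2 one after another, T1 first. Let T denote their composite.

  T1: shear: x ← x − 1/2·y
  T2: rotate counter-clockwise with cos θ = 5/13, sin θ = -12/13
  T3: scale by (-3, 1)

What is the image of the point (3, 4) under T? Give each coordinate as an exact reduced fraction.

T(p) = (-159/13, 8/13)

T1 shear: x ← x − 1/2·y: (3, 4) → (1, 4)
T2 rotate counter-clockwise with cos θ = 5/13, sin θ = -12/13: (1, 4) → (53/13, 8/13)
T3 scale by (-3, 1): (53/13, 8/13) → (-159/13, 8/13)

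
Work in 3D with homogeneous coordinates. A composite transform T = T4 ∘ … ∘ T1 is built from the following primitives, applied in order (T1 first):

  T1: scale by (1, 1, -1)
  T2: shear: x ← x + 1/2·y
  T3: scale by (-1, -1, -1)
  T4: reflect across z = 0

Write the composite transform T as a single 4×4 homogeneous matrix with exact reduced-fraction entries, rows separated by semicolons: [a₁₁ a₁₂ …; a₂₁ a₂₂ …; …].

T = [-1 -1/2 0 0; 0 -1 0 0; 0 0 -1 0; 0 0 0 1]

T1 = [1 0 0 0; 0 1 0 0; 0 0 -1 0; 0 0 0 1]
T2·T1 = [1 1/2 0 0; 0 1 0 0; 0 0 -1 0; 0 0 0 1]
T3·…·T1 = [-1 -1/2 0 0; 0 -1 0 0; 0 0 1 0; 0 0 0 1]
T4·…·T1 = [-1 -1/2 0 0; 0 -1 0 0; 0 0 -1 0; 0 0 0 1]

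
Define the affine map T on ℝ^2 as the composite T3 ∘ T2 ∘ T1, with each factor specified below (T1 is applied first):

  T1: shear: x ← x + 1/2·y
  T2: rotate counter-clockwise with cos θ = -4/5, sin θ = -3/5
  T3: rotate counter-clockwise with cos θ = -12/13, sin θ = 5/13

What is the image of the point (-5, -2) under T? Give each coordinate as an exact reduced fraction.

T(p) = (-346/65, -222/65)

T1 shear: x ← x + 1/2·y: (-5, -2) → (-6, -2)
T2 rotate counter-clockwise with cos θ = -4/5, sin θ = -3/5: (-6, -2) → (18/5, 26/5)
T3 rotate counter-clockwise with cos θ = -12/13, sin θ = 5/13: (18/5, 26/5) → (-346/65, -222/65)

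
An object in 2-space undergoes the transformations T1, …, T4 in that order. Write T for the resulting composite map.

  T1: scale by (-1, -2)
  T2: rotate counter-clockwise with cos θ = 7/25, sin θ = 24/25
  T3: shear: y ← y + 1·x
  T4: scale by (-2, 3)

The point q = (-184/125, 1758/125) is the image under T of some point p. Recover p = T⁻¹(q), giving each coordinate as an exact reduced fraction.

p = (-4, -1/5)

T1 = [-1 0 0; 0 -2 0; 0 0 1]
T2·T1 = [-7/25 48/25 0; -24/25 -14/25 0; 0 0 1]
T3·…·T1 = [-7/25 48/25 0; -31/25 34/25 0; 0 0 1]
T4·…·T1 = [14/25 -96/25 0; -93/25 102/25 0; 0 0 1]
det M = -12; M⁻¹ = [-17/50 -8/25 0; -31/100 -7/150 0; 0 0 1]
M⁻¹ · (-184/125, 1758/125)ᵀ = (-4, -1/5)ᵀ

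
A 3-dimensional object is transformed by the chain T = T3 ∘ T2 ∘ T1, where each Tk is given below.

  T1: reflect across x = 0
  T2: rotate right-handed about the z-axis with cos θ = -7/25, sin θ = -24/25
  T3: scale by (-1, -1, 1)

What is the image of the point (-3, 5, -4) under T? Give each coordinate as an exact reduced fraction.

T(p) = (-99/25, 107/25, -4)

T1 reflect across x = 0: (-3, 5, -4) → (3, 5, -4)
T2 rotate right-handed about the z-axis with cos θ = -7/25, sin θ = -24/25: (3, 5, -4) → (99/25, -107/25, -4)
T3 scale by (-1, -1, 1): (99/25, -107/25, -4) → (-99/25, 107/25, -4)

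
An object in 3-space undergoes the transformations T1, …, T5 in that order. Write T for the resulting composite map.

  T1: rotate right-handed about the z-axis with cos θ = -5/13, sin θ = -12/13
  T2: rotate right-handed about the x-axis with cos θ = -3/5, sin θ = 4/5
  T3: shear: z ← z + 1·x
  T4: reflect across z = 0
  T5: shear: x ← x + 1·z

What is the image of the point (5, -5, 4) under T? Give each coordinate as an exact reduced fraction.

T(p) = (296/65, -103/65, 721/65)

T1 rotate right-handed about the z-axis with cos θ = -5/13, sin θ = -12/13: (5, -5, 4) → (-85/13, -35/13, 4)
T2 rotate right-handed about the x-axis with cos θ = -3/5, sin θ = 4/5: (-85/13, -35/13, 4) → (-85/13, -103/65, -296/65)
T3 shear: z ← z + 1·x: (-85/13, -103/65, -296/65) → (-85/13, -103/65, -721/65)
T4 reflect across z = 0: (-85/13, -103/65, -721/65) → (-85/13, -103/65, 721/65)
T5 shear: x ← x + 1·z: (-85/13, -103/65, 721/65) → (296/65, -103/65, 721/65)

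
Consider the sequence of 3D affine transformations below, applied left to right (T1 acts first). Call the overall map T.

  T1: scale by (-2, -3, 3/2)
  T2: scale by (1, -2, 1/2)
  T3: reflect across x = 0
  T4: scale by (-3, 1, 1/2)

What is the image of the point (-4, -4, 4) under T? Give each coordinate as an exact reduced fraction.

T1 scale by (-2, -3, 3/2): (-4, -4, 4) → (8, 12, 6)
T2 scale by (1, -2, 1/2): (8, 12, 6) → (8, -24, 3)
T3 reflect across x = 0: (8, -24, 3) → (-8, -24, 3)
T4 scale by (-3, 1, 1/2): (-8, -24, 3) → (24, -24, 3/2)

T(p) = (24, -24, 3/2)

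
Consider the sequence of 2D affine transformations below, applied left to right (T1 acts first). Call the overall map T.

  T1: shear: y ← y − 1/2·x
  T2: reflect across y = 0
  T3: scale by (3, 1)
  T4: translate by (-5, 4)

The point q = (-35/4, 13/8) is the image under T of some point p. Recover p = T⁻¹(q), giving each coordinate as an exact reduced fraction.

p = (-5/4, 7/4)

T1 = [1 0 0; -1/2 1 0; 0 0 1]
T2·T1 = [1 0 0; 1/2 -1 0; 0 0 1]
T3·…·T1 = [3 0 0; 1/2 -1 0; 0 0 1]
T4·…·T1 = [3 0 -5; 1/2 -1 4; 0 0 1]
det M = -3; M⁻¹ = [1/3 0 5/3; 1/6 -1 29/6; 0 0 1]
M⁻¹ · (-35/4, 13/8)ᵀ = (-5/4, 7/4)ᵀ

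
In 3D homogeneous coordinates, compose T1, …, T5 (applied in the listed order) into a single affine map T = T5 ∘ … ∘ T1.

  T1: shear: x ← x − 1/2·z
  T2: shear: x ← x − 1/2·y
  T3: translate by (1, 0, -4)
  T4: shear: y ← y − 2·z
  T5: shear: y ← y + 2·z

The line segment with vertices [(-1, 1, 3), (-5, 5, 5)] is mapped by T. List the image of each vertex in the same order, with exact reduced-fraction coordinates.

T1 shear: x ← x − 1/2·z: (-1, 1, 3) → (-5/2, 1, 3); (-5, 5, 5) → (-15/2, 5, 5)
T2 shear: x ← x − 1/2·y: (-5/2, 1, 3) → (-3, 1, 3); (-15/2, 5, 5) → (-10, 5, 5)
T3 translate by (1, 0, -4): (-3, 1, 3) → (-2, 1, -1); (-10, 5, 5) → (-9, 5, 1)
T4 shear: y ← y − 2·z: (-2, 1, -1) → (-2, 3, -1); (-9, 5, 1) → (-9, 3, 1)
T5 shear: y ← y + 2·z: (-2, 3, -1) → (-2, 1, -1); (-9, 3, 1) → (-9, 5, 1)

image vertices: (-2, 1, -1), (-9, 5, 1)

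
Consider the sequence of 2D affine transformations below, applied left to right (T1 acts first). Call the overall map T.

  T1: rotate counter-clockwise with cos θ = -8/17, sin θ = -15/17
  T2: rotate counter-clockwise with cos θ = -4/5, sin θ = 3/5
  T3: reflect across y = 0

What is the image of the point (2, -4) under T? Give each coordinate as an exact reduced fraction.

T(p) = (298/85, 236/85)

T1 rotate counter-clockwise with cos θ = -8/17, sin θ = -15/17: (2, -4) → (-76/17, 2/17)
T2 rotate counter-clockwise with cos θ = -4/5, sin θ = 3/5: (-76/17, 2/17) → (298/85, -236/85)
T3 reflect across y = 0: (298/85, -236/85) → (298/85, 236/85)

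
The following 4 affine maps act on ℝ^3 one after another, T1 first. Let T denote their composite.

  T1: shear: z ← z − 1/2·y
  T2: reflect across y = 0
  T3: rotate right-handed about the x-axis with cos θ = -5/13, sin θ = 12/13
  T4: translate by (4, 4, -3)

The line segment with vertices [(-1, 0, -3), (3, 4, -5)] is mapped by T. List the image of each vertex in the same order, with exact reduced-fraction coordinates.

image vertices: (3, 88/13, -24/13), (7, 12, -4)

T1 shear: z ← z − 1/2·y: (-1, 0, -3) → (-1, 0, -3); (3, 4, -5) → (3, 4, -7)
T2 reflect across y = 0: (-1, 0, -3) → (-1, 0, -3); (3, 4, -7) → (3, -4, -7)
T3 rotate right-handed about the x-axis with cos θ = -5/13, sin θ = 12/13: (-1, 0, -3) → (-1, 36/13, 15/13); (3, -4, -7) → (3, 8, -1)
T4 translate by (4, 4, -3): (-1, 36/13, 15/13) → (3, 88/13, -24/13); (3, 8, -1) → (7, 12, -4)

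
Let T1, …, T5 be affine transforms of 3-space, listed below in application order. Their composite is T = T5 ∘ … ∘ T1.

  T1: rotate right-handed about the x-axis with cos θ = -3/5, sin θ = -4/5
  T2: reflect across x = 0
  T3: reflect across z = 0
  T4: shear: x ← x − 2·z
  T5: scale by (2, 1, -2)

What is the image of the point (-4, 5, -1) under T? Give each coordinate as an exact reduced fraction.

T1 rotate right-handed about the x-axis with cos θ = -3/5, sin θ = -4/5: (-4, 5, -1) → (-4, -19/5, -17/5)
T2 reflect across x = 0: (-4, -19/5, -17/5) → (4, -19/5, -17/5)
T3 reflect across z = 0: (4, -19/5, -17/5) → (4, -19/5, 17/5)
T4 shear: x ← x − 2·z: (4, -19/5, 17/5) → (-14/5, -19/5, 17/5)
T5 scale by (2, 1, -2): (-14/5, -19/5, 17/5) → (-28/5, -19/5, -34/5)

T(p) = (-28/5, -19/5, -34/5)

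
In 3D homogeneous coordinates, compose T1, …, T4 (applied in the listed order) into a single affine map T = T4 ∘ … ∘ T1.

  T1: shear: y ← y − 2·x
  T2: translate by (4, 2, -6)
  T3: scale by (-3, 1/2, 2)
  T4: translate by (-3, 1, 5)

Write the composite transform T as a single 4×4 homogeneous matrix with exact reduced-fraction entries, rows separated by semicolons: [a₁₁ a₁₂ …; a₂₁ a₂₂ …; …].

T1 = [1 0 0 0; -2 1 0 0; 0 0 1 0; 0 0 0 1]
T2·T1 = [1 0 0 4; -2 1 0 2; 0 0 1 -6; 0 0 0 1]
T3·…·T1 = [-3 0 0 -12; -1 1/2 0 1; 0 0 2 -12; 0 0 0 1]
T4·…·T1 = [-3 0 0 -15; -1 1/2 0 2; 0 0 2 -7; 0 0 0 1]

T = [-3 0 0 -15; -1 1/2 0 2; 0 0 2 -7; 0 0 0 1]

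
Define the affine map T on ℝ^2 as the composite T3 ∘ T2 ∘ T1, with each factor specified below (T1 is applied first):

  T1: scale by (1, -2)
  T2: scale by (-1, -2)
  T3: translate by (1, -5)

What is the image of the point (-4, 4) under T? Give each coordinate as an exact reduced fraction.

T1 scale by (1, -2): (-4, 4) → (-4, -8)
T2 scale by (-1, -2): (-4, -8) → (4, 16)
T3 translate by (1, -5): (4, 16) → (5, 11)

T(p) = (5, 11)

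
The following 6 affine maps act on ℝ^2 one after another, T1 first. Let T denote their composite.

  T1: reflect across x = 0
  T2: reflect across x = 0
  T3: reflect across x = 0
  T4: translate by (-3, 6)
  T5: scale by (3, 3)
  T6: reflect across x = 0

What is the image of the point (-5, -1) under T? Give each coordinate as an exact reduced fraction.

T1 reflect across x = 0: (-5, -1) → (5, -1)
T2 reflect across x = 0: (5, -1) → (-5, -1)
T3 reflect across x = 0: (-5, -1) → (5, -1)
T4 translate by (-3, 6): (5, -1) → (2, 5)
T5 scale by (3, 3): (2, 5) → (6, 15)
T6 reflect across x = 0: (6, 15) → (-6, 15)

T(p) = (-6, 15)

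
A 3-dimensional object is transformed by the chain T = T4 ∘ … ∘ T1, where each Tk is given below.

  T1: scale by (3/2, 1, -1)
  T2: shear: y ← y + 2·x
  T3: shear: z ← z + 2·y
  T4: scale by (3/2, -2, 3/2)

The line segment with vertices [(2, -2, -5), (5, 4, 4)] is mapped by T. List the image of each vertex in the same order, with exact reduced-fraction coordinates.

T1 scale by (3/2, 1, -1): (2, -2, -5) → (3, -2, 5); (5, 4, 4) → (15/2, 4, -4)
T2 shear: y ← y + 2·x: (3, -2, 5) → (3, 4, 5); (15/2, 4, -4) → (15/2, 19, -4)
T3 shear: z ← z + 2·y: (3, 4, 5) → (3, 4, 13); (15/2, 19, -4) → (15/2, 19, 34)
T4 scale by (3/2, -2, 3/2): (3, 4, 13) → (9/2, -8, 39/2); (15/2, 19, 34) → (45/4, -38, 51)

image vertices: (9/2, -8, 39/2), (45/4, -38, 51)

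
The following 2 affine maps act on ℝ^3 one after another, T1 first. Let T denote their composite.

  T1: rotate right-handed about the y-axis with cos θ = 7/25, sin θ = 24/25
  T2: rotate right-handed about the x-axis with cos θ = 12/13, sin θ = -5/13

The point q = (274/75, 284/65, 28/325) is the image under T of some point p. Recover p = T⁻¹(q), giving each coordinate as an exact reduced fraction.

T1 = [7/25 0 24/25 0; 0 1 0 0; -24/25 0 7/25 0; 0 0 0 1]
T2·T1 = [7/25 0 24/25 0; -24/65 12/13 7/65 0; -288/325 -5/13 84/325 0; 0 0 0 1]
det M = 1; M⁻¹ = [7/25 -24/65 -288/325 0; 0 12/13 -5/13 0; 24/25 7/65 84/325 0; 0 0 0 1]
M⁻¹ · (274/75, 284/65, 28/325)ᵀ = (-2/3, 4, 4)ᵀ

p = (-2/3, 4, 4)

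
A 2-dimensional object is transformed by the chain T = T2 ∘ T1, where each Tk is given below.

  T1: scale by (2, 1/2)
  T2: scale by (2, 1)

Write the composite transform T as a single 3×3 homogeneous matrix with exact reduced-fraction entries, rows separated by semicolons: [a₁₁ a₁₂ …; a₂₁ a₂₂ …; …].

T = [4 0 0; 0 1/2 0; 0 0 1]

T1 = [2 0 0; 0 1/2 0; 0 0 1]
T2·T1 = [4 0 0; 0 1/2 0; 0 0 1]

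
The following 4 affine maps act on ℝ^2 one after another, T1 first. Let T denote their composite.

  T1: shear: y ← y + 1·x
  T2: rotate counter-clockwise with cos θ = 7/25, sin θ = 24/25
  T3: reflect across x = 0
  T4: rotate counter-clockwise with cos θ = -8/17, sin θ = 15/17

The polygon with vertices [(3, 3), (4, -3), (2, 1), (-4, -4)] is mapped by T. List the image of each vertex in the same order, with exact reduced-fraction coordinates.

T1 shear: y ← y + 1·x: (3, 3) → (3, 6); (4, -3) → (4, 1); (2, 1) → (2, 3); (-4, -4) → (-4, -8)
T2 rotate counter-clockwise with cos θ = 7/25, sin θ = 24/25: (3, 6) → (-123/25, 114/25); (4, 1) → (4/25, 103/25); (2, 3) → (-58/25, 69/25); (-4, -8) → (164/25, -152/25)
T3 reflect across x = 0: (-123/25, 114/25) → (123/25, 114/25); (4/25, 103/25) → (-4/25, 103/25); (-58/25, 69/25) → (58/25, 69/25); (164/25, -152/25) → (-164/25, -152/25)
T4 rotate counter-clockwise with cos θ = -8/17, sin θ = 15/17: (123/25, 114/25) → (-2694/425, 933/425); (-4/25, 103/25) → (-89/25, -52/25); (58/25, 69/25) → (-1499/425, 318/425); (-164/25, -152/25) → (3592/425, -1244/425)

image vertices: (-2694/425, 933/425), (-89/25, -52/25), (-1499/425, 318/425), (3592/425, -1244/425)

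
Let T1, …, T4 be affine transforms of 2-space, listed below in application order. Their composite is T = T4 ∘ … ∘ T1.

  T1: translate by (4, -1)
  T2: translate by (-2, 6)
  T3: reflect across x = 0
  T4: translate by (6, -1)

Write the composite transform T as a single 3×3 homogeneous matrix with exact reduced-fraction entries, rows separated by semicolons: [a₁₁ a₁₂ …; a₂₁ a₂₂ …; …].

T = [-1 0 4; 0 1 4; 0 0 1]

T1 = [1 0 4; 0 1 -1; 0 0 1]
T2·T1 = [1 0 2; 0 1 5; 0 0 1]
T3·…·T1 = [-1 0 -2; 0 1 5; 0 0 1]
T4·…·T1 = [-1 0 4; 0 1 4; 0 0 1]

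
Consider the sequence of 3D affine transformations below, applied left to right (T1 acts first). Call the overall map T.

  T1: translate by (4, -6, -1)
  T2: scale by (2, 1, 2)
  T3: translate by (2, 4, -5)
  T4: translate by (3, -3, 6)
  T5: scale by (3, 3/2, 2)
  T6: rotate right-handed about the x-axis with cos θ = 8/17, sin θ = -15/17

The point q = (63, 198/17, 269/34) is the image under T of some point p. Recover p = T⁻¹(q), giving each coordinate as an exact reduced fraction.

T1 = [1 0 0 4; 0 1 0 -6; 0 0 1 -1; 0 0 0 1]
T2·T1 = [2 0 0 8; 0 1 0 -6; 0 0 2 -2; 0 0 0 1]
T3·…·T1 = [2 0 0 10; 0 1 0 -2; 0 0 2 -7; 0 0 0 1]
T4·…·T1 = [2 0 0 13; 0 1 0 -5; 0 0 2 -1; 0 0 0 1]
T5·…·T1 = [6 0 0 39; 0 3/2 0 -15/2; 0 0 4 -2; 0 0 0 1]
T6·…·T1 = [6 0 0 39; 0 12/17 60/17 -90/17; 0 -45/34 32/17 193/34; 0 0 0 1]
det M = 36; M⁻¹ = [1/6 0 0 -13/2; 0 16/51 -10/17 5; 0 15/68 2/17 1/2; 0 0 0 1]
M⁻¹ · (63, 198/17, 269/34)ᵀ = (4, 4, 4)ᵀ

p = (4, 4, 4)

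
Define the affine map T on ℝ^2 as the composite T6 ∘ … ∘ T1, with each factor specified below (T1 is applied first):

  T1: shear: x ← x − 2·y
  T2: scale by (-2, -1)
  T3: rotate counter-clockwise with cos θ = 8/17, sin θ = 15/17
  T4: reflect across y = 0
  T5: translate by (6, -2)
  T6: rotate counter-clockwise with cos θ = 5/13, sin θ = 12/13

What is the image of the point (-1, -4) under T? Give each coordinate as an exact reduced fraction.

T1 shear: x ← x − 2·y: (-1, -4) → (7, -4)
T2 scale by (-2, -1): (7, -4) → (-14, 4)
T3 rotate counter-clockwise with cos θ = 8/17, sin θ = 15/17: (-14, 4) → (-172/17, -178/17)
T4 reflect across y = 0: (-172/17, -178/17) → (-172/17, 178/17)
T5 translate by (6, -2): (-172/17, 178/17) → (-70/17, 144/17)
T6 rotate counter-clockwise with cos θ = 5/13, sin θ = 12/13: (-70/17, 144/17) → (-2078/221, -120/221)

T(p) = (-2078/221, -120/221)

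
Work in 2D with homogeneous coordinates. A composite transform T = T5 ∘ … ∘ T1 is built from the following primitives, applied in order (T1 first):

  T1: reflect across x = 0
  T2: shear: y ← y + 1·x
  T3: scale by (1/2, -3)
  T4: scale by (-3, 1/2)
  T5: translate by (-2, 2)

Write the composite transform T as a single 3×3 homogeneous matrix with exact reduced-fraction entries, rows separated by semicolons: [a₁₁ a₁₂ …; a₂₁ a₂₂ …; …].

T = [3/2 0 -2; 3/2 -3/2 2; 0 0 1]

T1 = [-1 0 0; 0 1 0; 0 0 1]
T2·T1 = [-1 0 0; -1 1 0; 0 0 1]
T3·…·T1 = [-1/2 0 0; 3 -3 0; 0 0 1]
T4·…·T1 = [3/2 0 0; 3/2 -3/2 0; 0 0 1]
T5·…·T1 = [3/2 0 -2; 3/2 -3/2 2; 0 0 1]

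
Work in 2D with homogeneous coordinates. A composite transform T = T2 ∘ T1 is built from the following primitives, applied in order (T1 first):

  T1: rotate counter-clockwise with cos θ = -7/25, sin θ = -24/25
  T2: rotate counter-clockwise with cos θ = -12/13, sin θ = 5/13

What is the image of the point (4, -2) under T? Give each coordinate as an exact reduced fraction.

T1 rotate counter-clockwise with cos θ = -7/25, sin θ = -24/25: (4, -2) → (-76/25, -82/25)
T2 rotate counter-clockwise with cos θ = -12/13, sin θ = 5/13: (-76/25, -82/25) → (1322/325, 604/325)

T(p) = (1322/325, 604/325)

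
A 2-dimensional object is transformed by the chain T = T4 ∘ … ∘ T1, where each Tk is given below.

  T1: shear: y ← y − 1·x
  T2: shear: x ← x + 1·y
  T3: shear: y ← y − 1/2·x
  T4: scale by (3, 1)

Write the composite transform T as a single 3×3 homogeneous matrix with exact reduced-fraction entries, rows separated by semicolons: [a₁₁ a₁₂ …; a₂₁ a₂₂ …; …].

T = [0 3 0; -1 1/2 0; 0 0 1]

T1 = [1 0 0; -1 1 0; 0 0 1]
T2·T1 = [0 1 0; -1 1 0; 0 0 1]
T3·…·T1 = [0 1 0; -1 1/2 0; 0 0 1]
T4·…·T1 = [0 3 0; -1 1/2 0; 0 0 1]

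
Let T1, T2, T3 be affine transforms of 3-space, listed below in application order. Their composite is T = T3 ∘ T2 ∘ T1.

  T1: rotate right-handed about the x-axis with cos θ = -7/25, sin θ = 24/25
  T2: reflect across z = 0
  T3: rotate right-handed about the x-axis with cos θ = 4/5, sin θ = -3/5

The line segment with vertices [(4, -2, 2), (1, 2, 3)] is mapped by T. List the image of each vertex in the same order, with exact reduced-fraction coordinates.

T1 rotate right-handed about the x-axis with cos θ = -7/25, sin θ = 24/25: (4, -2, 2) → (4, -34/25, -62/25); (1, 2, 3) → (1, -86/25, 27/25)
T2 reflect across z = 0: (4, -34/25, -62/25) → (4, -34/25, 62/25); (1, -86/25, 27/25) → (1, -86/25, -27/25)
T3 rotate right-handed about the x-axis with cos θ = 4/5, sin θ = -3/5: (4, -34/25, 62/25) → (4, 2/5, 14/5); (1, -86/25, -27/25) → (1, -17/5, 6/5)

image vertices: (4, 2/5, 14/5), (1, -17/5, 6/5)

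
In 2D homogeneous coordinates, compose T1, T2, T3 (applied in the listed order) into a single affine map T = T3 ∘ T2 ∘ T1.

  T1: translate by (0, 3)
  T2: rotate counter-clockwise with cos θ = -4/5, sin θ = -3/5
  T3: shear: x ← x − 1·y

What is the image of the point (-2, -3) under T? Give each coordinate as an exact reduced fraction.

T(p) = (2/5, 6/5)

T1 translate by (0, 3): (-2, -3) → (-2, 0)
T2 rotate counter-clockwise with cos θ = -4/5, sin θ = -3/5: (-2, 0) → (8/5, 6/5)
T3 shear: x ← x − 1·y: (8/5, 6/5) → (2/5, 6/5)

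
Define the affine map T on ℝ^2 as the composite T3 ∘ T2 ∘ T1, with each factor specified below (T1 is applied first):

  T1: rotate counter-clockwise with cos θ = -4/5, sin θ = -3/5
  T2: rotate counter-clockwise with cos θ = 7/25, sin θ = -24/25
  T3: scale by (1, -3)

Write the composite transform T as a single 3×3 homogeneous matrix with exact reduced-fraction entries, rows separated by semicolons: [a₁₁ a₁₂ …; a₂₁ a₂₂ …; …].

T = [-4/5 -3/5 0; -9/5 12/5 0; 0 0 1]

T1 = [-4/5 3/5 0; -3/5 -4/5 0; 0 0 1]
T2·T1 = [-4/5 -3/5 0; 3/5 -4/5 0; 0 0 1]
T3·…·T1 = [-4/5 -3/5 0; -9/5 12/5 0; 0 0 1]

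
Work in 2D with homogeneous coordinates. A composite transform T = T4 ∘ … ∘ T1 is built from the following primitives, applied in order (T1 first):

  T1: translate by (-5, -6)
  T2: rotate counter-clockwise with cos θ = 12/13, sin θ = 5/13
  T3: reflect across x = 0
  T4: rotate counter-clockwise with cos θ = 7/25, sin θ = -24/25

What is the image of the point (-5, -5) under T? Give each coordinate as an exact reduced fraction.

T(p) = (-301/25, -218/25)

T1 translate by (-5, -6): (-5, -5) → (-10, -11)
T2 rotate counter-clockwise with cos θ = 12/13, sin θ = 5/13: (-10, -11) → (-5, -14)
T3 reflect across x = 0: (-5, -14) → (5, -14)
T4 rotate counter-clockwise with cos θ = 7/25, sin θ = -24/25: (5, -14) → (-301/25, -218/25)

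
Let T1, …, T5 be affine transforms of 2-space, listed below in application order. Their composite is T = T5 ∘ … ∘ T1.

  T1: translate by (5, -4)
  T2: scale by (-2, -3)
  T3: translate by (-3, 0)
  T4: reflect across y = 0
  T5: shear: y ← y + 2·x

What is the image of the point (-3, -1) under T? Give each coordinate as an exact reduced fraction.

T(p) = (-7, -29)

T1 translate by (5, -4): (-3, -1) → (2, -5)
T2 scale by (-2, -3): (2, -5) → (-4, 15)
T3 translate by (-3, 0): (-4, 15) → (-7, 15)
T4 reflect across y = 0: (-7, 15) → (-7, -15)
T5 shear: y ← y + 2·x: (-7, -15) → (-7, -29)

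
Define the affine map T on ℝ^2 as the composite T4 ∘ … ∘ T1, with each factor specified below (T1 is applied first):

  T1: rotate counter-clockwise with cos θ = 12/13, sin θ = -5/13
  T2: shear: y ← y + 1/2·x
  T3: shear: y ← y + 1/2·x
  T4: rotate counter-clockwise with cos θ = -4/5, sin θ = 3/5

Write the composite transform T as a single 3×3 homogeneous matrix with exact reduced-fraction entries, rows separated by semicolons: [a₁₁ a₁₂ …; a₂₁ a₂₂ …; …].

T = [-69/65 -71/65 0; 8/65 -53/65 0; 0 0 1]

T1 = [12/13 5/13 0; -5/13 12/13 0; 0 0 1]
T2·T1 = [12/13 5/13 0; 1/13 29/26 0; 0 0 1]
T3·…·T1 = [12/13 5/13 0; 7/13 17/13 0; 0 0 1]
T4·…·T1 = [-69/65 -71/65 0; 8/65 -53/65 0; 0 0 1]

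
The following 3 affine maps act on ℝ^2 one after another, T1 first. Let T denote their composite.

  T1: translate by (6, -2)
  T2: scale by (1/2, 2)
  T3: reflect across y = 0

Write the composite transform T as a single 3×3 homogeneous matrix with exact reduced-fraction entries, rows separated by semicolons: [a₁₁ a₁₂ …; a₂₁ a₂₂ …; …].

T = [1/2 0 3; 0 -2 4; 0 0 1]

T1 = [1 0 6; 0 1 -2; 0 0 1]
T2·T1 = [1/2 0 3; 0 2 -4; 0 0 1]
T3·…·T1 = [1/2 0 3; 0 -2 4; 0 0 1]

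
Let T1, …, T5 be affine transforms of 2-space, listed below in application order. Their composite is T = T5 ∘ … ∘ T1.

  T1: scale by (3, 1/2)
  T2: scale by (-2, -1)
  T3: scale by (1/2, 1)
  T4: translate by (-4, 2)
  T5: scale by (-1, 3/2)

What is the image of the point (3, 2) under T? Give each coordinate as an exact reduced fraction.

T1 scale by (3, 1/2): (3, 2) → (9, 1)
T2 scale by (-2, -1): (9, 1) → (-18, -1)
T3 scale by (1/2, 1): (-18, -1) → (-9, -1)
T4 translate by (-4, 2): (-9, -1) → (-13, 1)
T5 scale by (-1, 3/2): (-13, 1) → (13, 3/2)

T(p) = (13, 3/2)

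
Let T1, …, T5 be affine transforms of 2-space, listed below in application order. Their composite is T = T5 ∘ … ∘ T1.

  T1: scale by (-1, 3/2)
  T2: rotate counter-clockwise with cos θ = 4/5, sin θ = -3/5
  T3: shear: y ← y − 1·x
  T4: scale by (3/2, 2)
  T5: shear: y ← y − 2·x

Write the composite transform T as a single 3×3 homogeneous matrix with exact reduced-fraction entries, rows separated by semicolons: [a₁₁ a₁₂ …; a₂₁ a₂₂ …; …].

T = [-6/5 27/20 0; 26/5 -21/10 0; 0 0 1]

T1 = [-1 0 0; 0 3/2 0; 0 0 1]
T2·T1 = [-4/5 9/10 0; 3/5 6/5 0; 0 0 1]
T3·…·T1 = [-4/5 9/10 0; 7/5 3/10 0; 0 0 1]
T4·…·T1 = [-6/5 27/20 0; 14/5 3/5 0; 0 0 1]
T5·…·T1 = [-6/5 27/20 0; 26/5 -21/10 0; 0 0 1]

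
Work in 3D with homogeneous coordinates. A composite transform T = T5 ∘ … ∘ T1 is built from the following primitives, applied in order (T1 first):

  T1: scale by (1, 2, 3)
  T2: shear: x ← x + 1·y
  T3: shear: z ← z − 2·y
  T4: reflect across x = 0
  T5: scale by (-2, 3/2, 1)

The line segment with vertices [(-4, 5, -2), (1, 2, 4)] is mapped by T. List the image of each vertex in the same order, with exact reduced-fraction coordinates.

image vertices: (12, 15, -26), (10, 6, 4)

T1 scale by (1, 2, 3): (-4, 5, -2) → (-4, 10, -6); (1, 2, 4) → (1, 4, 12)
T2 shear: x ← x + 1·y: (-4, 10, -6) → (6, 10, -6); (1, 4, 12) → (5, 4, 12)
T3 shear: z ← z − 2·y: (6, 10, -6) → (6, 10, -26); (5, 4, 12) → (5, 4, 4)
T4 reflect across x = 0: (6, 10, -26) → (-6, 10, -26); (5, 4, 4) → (-5, 4, 4)
T5 scale by (-2, 3/2, 1): (-6, 10, -26) → (12, 15, -26); (-5, 4, 4) → (10, 6, 4)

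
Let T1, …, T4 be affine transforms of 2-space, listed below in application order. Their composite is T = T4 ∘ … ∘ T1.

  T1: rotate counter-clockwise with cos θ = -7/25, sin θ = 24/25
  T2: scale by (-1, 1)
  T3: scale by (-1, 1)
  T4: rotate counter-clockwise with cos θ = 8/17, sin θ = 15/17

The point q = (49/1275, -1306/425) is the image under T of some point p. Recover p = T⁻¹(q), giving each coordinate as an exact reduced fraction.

p = (-2/3, 3)

T1 = [-7/25 -24/25 0; 24/25 -7/25 0; 0 0 1]
T2·T1 = [7/25 24/25 0; 24/25 -7/25 0; 0 0 1]
T3·…·T1 = [-7/25 -24/25 0; 24/25 -7/25 0; 0 0 1]
T4·…·T1 = [-416/425 -87/425 0; 87/425 -416/425 0; 0 0 1]
det M = 1; M⁻¹ = [-416/425 87/425 0; -87/425 -416/425 0; 0 0 1]
M⁻¹ · (49/1275, -1306/425)ᵀ = (-2/3, 3)ᵀ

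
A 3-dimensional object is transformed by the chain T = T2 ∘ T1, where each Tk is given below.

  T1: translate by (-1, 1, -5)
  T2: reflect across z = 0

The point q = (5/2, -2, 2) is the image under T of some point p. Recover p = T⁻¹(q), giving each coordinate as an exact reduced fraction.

p = (7/2, -3, 3)

T1 = [1 0 0 -1; 0 1 0 1; 0 0 1 -5; 0 0 0 1]
T2·T1 = [1 0 0 -1; 0 1 0 1; 0 0 -1 5; 0 0 0 1]
det M = -1; M⁻¹ = [1 0 0 1; 0 1 0 -1; 0 0 -1 5; 0 0 0 1]
M⁻¹ · (5/2, -2, 2)ᵀ = (7/2, -3, 3)ᵀ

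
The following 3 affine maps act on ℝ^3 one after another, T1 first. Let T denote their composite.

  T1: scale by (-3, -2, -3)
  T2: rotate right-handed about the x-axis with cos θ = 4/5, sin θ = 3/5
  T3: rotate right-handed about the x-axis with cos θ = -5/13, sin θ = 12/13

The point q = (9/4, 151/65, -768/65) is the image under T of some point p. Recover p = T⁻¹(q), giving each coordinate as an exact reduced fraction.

T1 = [-3 0 0 0; 0 -2 0 0; 0 0 -3 0; 0 0 0 1]
T2·T1 = [-3 0 0 0; 0 -8/5 9/5 0; 0 -6/5 -12/5 0; 0 0 0 1]
T3·…·T1 = [-3 0 0 0; 0 112/65 99/65 0; 0 -66/65 168/65 0; 0 0 0 1]
det M = -18; M⁻¹ = [-1/3 0 0 0; 0 28/65 -33/130 0; 0 11/65 56/195 0; 0 0 0 1]
M⁻¹ · (9/4, 151/65, -768/65)ᵀ = (-3/4, 4, -3)ᵀ

p = (-3/4, 4, -3)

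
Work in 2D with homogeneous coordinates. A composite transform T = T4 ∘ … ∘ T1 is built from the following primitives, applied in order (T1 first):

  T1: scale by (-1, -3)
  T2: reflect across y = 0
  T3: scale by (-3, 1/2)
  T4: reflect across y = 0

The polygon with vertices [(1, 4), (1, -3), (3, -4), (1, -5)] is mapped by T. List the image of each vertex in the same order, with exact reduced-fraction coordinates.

T1 scale by (-1, -3): (1, 4) → (-1, -12); (1, -3) → (-1, 9); (3, -4) → (-3, 12); (1, -5) → (-1, 15)
T2 reflect across y = 0: (-1, -12) → (-1, 12); (-1, 9) → (-1, -9); (-3, 12) → (-3, -12); (-1, 15) → (-1, -15)
T3 scale by (-3, 1/2): (-1, 12) → (3, 6); (-1, -9) → (3, -9/2); (-3, -12) → (9, -6); (-1, -15) → (3, -15/2)
T4 reflect across y = 0: (3, 6) → (3, -6); (3, -9/2) → (3, 9/2); (9, -6) → (9, 6); (3, -15/2) → (3, 15/2)

image vertices: (3, -6), (3, 9/2), (9, 6), (3, 15/2)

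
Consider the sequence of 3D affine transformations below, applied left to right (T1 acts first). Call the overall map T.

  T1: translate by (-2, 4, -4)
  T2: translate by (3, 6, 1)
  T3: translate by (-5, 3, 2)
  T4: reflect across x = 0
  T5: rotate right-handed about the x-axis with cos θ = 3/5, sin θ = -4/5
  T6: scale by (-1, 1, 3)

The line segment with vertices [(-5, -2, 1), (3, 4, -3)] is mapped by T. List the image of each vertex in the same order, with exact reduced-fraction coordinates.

image vertices: (-9, 33/5, -132/5), (-1, 7, -48)

T1 translate by (-2, 4, -4): (-5, -2, 1) → (-7, 2, -3); (3, 4, -3) → (1, 8, -7)
T2 translate by (3, 6, 1): (-7, 2, -3) → (-4, 8, -2); (1, 8, -7) → (4, 14, -6)
T3 translate by (-5, 3, 2): (-4, 8, -2) → (-9, 11, 0); (4, 14, -6) → (-1, 17, -4)
T4 reflect across x = 0: (-9, 11, 0) → (9, 11, 0); (-1, 17, -4) → (1, 17, -4)
T5 rotate right-handed about the x-axis with cos θ = 3/5, sin θ = -4/5: (9, 11, 0) → (9, 33/5, -44/5); (1, 17, -4) → (1, 7, -16)
T6 scale by (-1, 1, 3): (9, 33/5, -44/5) → (-9, 33/5, -132/5); (1, 7, -16) → (-1, 7, -48)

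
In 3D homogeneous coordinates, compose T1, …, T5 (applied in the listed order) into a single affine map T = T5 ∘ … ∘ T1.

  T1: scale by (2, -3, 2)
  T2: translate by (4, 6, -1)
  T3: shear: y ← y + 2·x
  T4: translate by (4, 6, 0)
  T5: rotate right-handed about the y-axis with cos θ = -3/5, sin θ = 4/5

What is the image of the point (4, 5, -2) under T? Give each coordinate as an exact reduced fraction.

T(p) = (-68/5, 21, -49/5)

T1 scale by (2, -3, 2): (4, 5, -2) → (8, -15, -4)
T2 translate by (4, 6, -1): (8, -15, -4) → (12, -9, -5)
T3 shear: y ← y + 2·x: (12, -9, -5) → (12, 15, -5)
T4 translate by (4, 6, 0): (12, 15, -5) → (16, 21, -5)
T5 rotate right-handed about the y-axis with cos θ = -3/5, sin θ = 4/5: (16, 21, -5) → (-68/5, 21, -49/5)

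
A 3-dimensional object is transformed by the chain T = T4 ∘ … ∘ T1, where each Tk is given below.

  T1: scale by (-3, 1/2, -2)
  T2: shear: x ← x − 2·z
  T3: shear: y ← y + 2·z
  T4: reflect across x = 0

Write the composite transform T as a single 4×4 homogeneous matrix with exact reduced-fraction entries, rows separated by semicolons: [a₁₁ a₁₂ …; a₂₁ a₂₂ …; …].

T1 = [-3 0 0 0; 0 1/2 0 0; 0 0 -2 0; 0 0 0 1]
T2·T1 = [-3 0 4 0; 0 1/2 0 0; 0 0 -2 0; 0 0 0 1]
T3·…·T1 = [-3 0 4 0; 0 1/2 -4 0; 0 0 -2 0; 0 0 0 1]
T4·…·T1 = [3 0 -4 0; 0 1/2 -4 0; 0 0 -2 0; 0 0 0 1]

T = [3 0 -4 0; 0 1/2 -4 0; 0 0 -2 0; 0 0 0 1]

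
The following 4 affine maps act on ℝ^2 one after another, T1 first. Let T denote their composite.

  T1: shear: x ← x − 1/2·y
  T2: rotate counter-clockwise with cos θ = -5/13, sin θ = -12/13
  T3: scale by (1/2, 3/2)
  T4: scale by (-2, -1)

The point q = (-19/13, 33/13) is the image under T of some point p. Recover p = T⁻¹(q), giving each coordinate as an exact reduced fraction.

p = (2, 2)

T1 = [1 -1/2 0; 0 1 0; 0 0 1]
T2·T1 = [-5/13 29/26 0; -12/13 1/13 0; 0 0 1]
T3·…·T1 = [-5/26 29/52 0; -18/13 3/26 0; 0 0 1]
T4·…·T1 = [5/13 -29/26 0; 18/13 -3/26 0; 0 0 1]
det M = 3/2; M⁻¹ = [-1/13 29/39 0; -12/13 10/39 0; 0 0 1]
M⁻¹ · (-19/13, 33/13)ᵀ = (2, 2)ᵀ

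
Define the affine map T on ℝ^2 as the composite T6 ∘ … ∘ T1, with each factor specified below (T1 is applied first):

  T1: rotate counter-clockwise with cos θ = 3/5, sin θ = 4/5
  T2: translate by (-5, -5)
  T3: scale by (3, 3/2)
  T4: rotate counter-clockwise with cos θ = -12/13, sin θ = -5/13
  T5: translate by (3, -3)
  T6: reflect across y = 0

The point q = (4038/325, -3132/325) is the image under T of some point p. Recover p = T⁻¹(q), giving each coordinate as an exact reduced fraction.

T1 = [3/5 -4/5 0; 4/5 3/5 0; 0 0 1]
T2·T1 = [3/5 -4/5 -5; 4/5 3/5 -5; 0 0 1]
T3·…·T1 = [9/5 -12/5 -15; 6/5 9/10 -15/2; 0 0 1]
T4·…·T1 = [-6/5 333/130 285/26; -9/5 6/65 165/13; 0 0 1]
T5·…·T1 = [-6/5 333/130 363/26; -9/5 6/65 126/13; 0 0 1]
T6·…·T1 = [-6/5 333/130 363/26; 9/5 -6/65 -126/13; 0 0 1]
det M = -9/2; M⁻¹ = [4/195 37/65 68/13; 2/5 4/15 -3; 0 0 1]
M⁻¹ · (4038/325, -3132/325)ᵀ = (0, -3/5)ᵀ

p = (0, -3/5)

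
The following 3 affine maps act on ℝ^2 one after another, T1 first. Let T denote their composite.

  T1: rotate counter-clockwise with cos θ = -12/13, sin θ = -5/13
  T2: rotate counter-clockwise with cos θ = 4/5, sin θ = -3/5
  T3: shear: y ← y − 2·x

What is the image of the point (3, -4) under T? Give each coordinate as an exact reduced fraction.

T1 rotate counter-clockwise with cos θ = -12/13, sin θ = -5/13: (3, -4) → (-56/13, 33/13)
T2 rotate counter-clockwise with cos θ = 4/5, sin θ = -3/5: (-56/13, 33/13) → (-25/13, 60/13)
T3 shear: y ← y − 2·x: (-25/13, 60/13) → (-25/13, 110/13)

T(p) = (-25/13, 110/13)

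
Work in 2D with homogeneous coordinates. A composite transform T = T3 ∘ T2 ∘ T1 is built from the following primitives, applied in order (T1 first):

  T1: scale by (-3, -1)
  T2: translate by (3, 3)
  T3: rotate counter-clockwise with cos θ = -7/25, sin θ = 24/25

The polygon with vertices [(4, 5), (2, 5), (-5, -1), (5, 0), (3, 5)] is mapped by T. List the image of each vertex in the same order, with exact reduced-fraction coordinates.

T1 scale by (-3, -1): (4, 5) → (-12, -5); (2, 5) → (-6, -5); (-5, -1) → (15, 1); (5, 0) → (-15, 0); (3, 5) → (-9, -5)
T2 translate by (3, 3): (-12, -5) → (-9, -2); (-6, -5) → (-3, -2); (15, 1) → (18, 4); (-15, 0) → (-12, 3); (-9, -5) → (-6, -2)
T3 rotate counter-clockwise with cos θ = -7/25, sin θ = 24/25: (-9, -2) → (111/25, -202/25); (-3, -2) → (69/25, -58/25); (18, 4) → (-222/25, 404/25); (-12, 3) → (12/25, -309/25); (-6, -2) → (18/5, -26/5)

image vertices: (111/25, -202/25), (69/25, -58/25), (-222/25, 404/25), (12/25, -309/25), (18/5, -26/5)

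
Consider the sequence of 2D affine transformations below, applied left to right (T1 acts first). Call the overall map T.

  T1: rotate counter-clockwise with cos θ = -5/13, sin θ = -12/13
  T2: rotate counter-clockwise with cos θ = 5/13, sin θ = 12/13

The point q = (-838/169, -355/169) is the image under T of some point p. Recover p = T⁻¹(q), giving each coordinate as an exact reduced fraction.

T1 = [-5/13 12/13 0; -12/13 -5/13 0; 0 0 1]
T2·T1 = [119/169 120/169 0; -120/169 119/169 0; 0 0 1]
det M = 1; M⁻¹ = [119/169 -120/169 0; 120/169 119/169 0; 0 0 1]
M⁻¹ · (-838/169, -355/169)ᵀ = (-2, -5)ᵀ

p = (-2, -5)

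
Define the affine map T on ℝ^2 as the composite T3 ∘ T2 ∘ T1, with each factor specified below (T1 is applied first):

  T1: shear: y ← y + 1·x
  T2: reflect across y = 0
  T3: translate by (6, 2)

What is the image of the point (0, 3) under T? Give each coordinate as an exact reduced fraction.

T1 shear: y ← y + 1·x: (0, 3) → (0, 3)
T2 reflect across y = 0: (0, 3) → (0, -3)
T3 translate by (6, 2): (0, -3) → (6, -1)

T(p) = (6, -1)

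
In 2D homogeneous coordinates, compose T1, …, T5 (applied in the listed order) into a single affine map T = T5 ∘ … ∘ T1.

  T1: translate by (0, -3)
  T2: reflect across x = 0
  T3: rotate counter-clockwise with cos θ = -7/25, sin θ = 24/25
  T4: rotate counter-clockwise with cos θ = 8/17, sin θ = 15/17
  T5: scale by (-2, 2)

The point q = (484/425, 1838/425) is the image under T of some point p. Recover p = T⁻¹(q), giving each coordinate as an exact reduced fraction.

p = (-1, 1)

T1 = [1 0 0; 0 1 -3; 0 0 1]
T2·T1 = [-1 0 0; 0 1 -3; 0 0 1]
T3·…·T1 = [7/25 -24/25 72/25; -24/25 -7/25 21/25; 0 0 1]
T4·…·T1 = [416/425 -87/425 261/425; -87/425 -416/425 1248/425; 0 0 1]
T5·…·T1 = [-832/425 174/425 -522/425; -174/425 -832/425 2496/425; 0 0 1]
det M = 4; M⁻¹ = [-208/425 -87/850 0; 87/850 -208/425 3; 0 0 1]
M⁻¹ · (484/425, 1838/425)ᵀ = (-1, 1)ᵀ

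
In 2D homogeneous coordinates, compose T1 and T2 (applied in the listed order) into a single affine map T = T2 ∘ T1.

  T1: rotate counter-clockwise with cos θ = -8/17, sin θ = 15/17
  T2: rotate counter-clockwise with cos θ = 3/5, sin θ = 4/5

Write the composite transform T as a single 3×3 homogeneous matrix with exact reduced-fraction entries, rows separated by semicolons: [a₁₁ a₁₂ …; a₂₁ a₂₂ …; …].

T1 = [-8/17 -15/17 0; 15/17 -8/17 0; 0 0 1]
T2·T1 = [-84/85 -13/85 0; 13/85 -84/85 0; 0 0 1]

T = [-84/85 -13/85 0; 13/85 -84/85 0; 0 0 1]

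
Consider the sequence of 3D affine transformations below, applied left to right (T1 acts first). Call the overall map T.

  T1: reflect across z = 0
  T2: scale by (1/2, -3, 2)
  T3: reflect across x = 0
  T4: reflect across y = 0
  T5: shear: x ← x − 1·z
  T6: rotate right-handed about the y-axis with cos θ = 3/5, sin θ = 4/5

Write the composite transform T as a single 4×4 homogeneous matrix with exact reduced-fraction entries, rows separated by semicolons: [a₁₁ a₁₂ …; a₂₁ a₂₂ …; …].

T = [-3/10 0 -2/5 0; 0 3 0 0; 2/5 0 -14/5 0; 0 0 0 1]

T1 = [1 0 0 0; 0 1 0 0; 0 0 -1 0; 0 0 0 1]
T2·T1 = [1/2 0 0 0; 0 -3 0 0; 0 0 -2 0; 0 0 0 1]
T3·…·T1 = [-1/2 0 0 0; 0 -3 0 0; 0 0 -2 0; 0 0 0 1]
T4·…·T1 = [-1/2 0 0 0; 0 3 0 0; 0 0 -2 0; 0 0 0 1]
T5·…·T1 = [-1/2 0 2 0; 0 3 0 0; 0 0 -2 0; 0 0 0 1]
T6·…·T1 = [-3/10 0 -2/5 0; 0 3 0 0; 2/5 0 -14/5 0; 0 0 0 1]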